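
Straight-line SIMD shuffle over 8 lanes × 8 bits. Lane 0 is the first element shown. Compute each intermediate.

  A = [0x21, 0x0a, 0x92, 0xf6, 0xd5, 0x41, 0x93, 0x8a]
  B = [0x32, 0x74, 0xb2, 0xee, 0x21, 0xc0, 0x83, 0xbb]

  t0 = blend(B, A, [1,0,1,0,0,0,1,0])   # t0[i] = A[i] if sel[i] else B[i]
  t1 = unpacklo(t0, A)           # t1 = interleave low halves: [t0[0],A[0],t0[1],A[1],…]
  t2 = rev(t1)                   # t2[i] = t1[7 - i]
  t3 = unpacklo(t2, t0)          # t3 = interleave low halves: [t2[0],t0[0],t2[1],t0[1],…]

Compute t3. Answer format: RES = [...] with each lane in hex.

  t0: 21 74 92 ee 21 c0 93 bb
  t1: 21 21 74 0a 92 92 ee f6
  t2: f6 ee 92 92 0a 74 21 21
  t3: f6 21 ee 74 92 92 92 ee

RES = [ 0xf6  0x21  0xee  0x74  0x92  0x92  0x92  0xee ]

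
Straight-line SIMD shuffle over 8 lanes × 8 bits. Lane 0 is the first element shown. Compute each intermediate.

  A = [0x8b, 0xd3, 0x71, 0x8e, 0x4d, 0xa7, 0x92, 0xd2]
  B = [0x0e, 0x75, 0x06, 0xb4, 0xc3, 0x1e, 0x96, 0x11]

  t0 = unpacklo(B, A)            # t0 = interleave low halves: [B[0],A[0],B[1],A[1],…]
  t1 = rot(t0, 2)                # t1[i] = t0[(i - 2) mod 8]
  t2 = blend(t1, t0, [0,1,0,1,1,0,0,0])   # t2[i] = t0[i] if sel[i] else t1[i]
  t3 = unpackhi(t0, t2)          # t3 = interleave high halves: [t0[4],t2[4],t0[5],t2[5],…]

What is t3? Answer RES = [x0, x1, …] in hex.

→ t0 |0e|8b|75|d3|06|71|b4|8e|
→ t1 |b4|8e|0e|8b|75|d3|06|71|
→ t2 |b4|8b|0e|d3|06|d3|06|71|
→ t3 |06|06|71|d3|b4|06|8e|71|

RES = [ 0x06  0x06  0x71  0xd3  0xb4  0x06  0x8e  0x71 ]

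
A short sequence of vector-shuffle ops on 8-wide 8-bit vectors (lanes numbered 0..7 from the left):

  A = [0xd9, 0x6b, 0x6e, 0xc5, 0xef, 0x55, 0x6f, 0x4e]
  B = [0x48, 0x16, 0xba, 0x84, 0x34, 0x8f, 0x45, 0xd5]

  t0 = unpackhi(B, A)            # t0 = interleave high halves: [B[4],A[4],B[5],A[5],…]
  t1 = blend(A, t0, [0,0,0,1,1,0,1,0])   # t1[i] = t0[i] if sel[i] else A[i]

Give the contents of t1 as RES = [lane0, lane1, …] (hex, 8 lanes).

RES = [0xd9, 0x6b, 0x6e, 0x55, 0x45, 0x55, 0xd5, 0x4e]

t0 = [0x34, 0xef, 0x8f, 0x55, 0x45, 0x6f, 0xd5, 0x4e]
t1 = [0xd9, 0x6b, 0x6e, 0x55, 0x45, 0x55, 0xd5, 0x4e]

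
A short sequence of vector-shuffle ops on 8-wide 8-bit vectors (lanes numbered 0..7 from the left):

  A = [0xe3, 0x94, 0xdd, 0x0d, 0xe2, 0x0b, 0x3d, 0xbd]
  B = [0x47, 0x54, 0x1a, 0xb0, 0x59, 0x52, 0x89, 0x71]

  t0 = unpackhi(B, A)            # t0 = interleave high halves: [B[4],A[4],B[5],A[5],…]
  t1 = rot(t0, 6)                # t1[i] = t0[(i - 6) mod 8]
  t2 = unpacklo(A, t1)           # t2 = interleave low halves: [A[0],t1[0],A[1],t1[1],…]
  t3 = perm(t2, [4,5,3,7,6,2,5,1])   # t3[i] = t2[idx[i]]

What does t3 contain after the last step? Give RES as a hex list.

→ t0 |59|e2|52|0b|89|3d|71|bd|
→ t1 |52|0b|89|3d|71|bd|59|e2|
→ t2 |e3|52|94|0b|dd|89|0d|3d|
→ t3 |dd|89|0b|3d|0d|94|89|52|

RES = [0xdd, 0x89, 0x0b, 0x3d, 0x0d, 0x94, 0x89, 0x52]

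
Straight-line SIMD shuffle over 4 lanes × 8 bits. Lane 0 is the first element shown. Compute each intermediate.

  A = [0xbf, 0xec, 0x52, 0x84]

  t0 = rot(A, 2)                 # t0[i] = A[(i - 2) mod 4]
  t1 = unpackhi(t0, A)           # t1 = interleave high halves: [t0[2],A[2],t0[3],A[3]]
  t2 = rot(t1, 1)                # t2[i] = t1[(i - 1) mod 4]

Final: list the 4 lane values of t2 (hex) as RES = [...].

RES = [ 0x84  0xbf  0x52  0xec ]

→ t0 |52|84|bf|ec|
→ t1 |bf|52|ec|84|
→ t2 |84|bf|52|ec|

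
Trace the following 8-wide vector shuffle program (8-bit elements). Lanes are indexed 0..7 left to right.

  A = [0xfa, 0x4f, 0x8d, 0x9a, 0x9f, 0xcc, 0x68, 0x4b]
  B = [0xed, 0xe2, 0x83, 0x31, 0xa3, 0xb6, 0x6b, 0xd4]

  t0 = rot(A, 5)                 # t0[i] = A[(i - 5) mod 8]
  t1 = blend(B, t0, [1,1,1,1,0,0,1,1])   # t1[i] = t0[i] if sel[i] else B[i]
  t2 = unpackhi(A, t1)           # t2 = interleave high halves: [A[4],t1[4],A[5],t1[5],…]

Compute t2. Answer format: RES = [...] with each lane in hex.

RES = [ 0x9f  0xa3  0xcc  0xb6  0x68  0x4f  0x4b  0x8d ]

→ t0 |9a|9f|cc|68|4b|fa|4f|8d|
→ t1 |9a|9f|cc|68|a3|b6|4f|8d|
→ t2 |9f|a3|cc|b6|68|4f|4b|8d|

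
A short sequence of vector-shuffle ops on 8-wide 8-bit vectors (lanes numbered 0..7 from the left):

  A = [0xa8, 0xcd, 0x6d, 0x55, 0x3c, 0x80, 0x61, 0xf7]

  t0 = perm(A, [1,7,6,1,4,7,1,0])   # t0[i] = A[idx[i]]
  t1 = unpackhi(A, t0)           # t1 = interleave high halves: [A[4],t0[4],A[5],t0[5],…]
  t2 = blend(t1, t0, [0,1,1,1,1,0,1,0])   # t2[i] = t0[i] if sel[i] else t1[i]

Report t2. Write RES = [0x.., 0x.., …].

RES = [ 0x3c  0xf7  0x61  0xcd  0x3c  0xcd  0xcd  0xa8 ]

  t0: cd f7 61 cd 3c f7 cd a8
  t1: 3c 3c 80 f7 61 cd f7 a8
  t2: 3c f7 61 cd 3c cd cd a8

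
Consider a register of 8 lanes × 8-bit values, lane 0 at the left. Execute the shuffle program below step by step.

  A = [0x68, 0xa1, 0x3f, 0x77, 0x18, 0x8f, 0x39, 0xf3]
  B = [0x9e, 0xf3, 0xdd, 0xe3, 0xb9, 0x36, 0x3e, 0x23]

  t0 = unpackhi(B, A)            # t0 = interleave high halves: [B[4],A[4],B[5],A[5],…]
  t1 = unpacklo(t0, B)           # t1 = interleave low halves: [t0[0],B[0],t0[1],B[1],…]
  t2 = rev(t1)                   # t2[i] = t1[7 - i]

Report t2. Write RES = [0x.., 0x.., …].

RES = [0xe3, 0x8f, 0xdd, 0x36, 0xf3, 0x18, 0x9e, 0xb9]

  t0: b9 18 36 8f 3e 39 23 f3
  t1: b9 9e 18 f3 36 dd 8f e3
  t2: e3 8f dd 36 f3 18 9e b9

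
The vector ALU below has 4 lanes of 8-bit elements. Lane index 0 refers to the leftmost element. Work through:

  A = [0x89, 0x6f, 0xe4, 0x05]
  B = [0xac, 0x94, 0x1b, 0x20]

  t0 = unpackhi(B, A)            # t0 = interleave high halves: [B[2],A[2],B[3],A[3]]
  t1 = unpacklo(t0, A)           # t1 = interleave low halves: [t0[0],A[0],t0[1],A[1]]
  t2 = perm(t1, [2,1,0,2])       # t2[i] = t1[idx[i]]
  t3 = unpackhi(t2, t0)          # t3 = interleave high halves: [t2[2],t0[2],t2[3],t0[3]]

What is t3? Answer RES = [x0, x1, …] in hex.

  t0: 1b e4 20 05
  t1: 1b 89 e4 6f
  t2: e4 89 1b e4
  t3: 1b 20 e4 05

RES = [ 0x1b  0x20  0xe4  0x05 ]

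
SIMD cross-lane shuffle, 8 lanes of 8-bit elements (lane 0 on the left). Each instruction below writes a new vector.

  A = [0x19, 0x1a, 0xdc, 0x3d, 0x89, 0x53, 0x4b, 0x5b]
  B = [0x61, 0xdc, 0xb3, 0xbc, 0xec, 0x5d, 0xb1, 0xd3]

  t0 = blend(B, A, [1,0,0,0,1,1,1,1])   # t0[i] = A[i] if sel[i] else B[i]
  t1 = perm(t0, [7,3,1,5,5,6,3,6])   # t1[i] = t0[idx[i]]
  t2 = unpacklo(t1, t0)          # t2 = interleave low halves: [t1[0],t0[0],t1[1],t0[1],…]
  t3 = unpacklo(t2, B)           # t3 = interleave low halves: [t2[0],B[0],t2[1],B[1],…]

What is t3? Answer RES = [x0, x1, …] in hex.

RES = [0x5b, 0x61, 0x19, 0xdc, 0xbc, 0xb3, 0xdc, 0xbc]

  t0: 19 dc b3 bc 89 53 4b 5b
  t1: 5b bc dc 53 53 4b bc 4b
  t2: 5b 19 bc dc dc b3 53 bc
  t3: 5b 61 19 dc bc b3 dc bc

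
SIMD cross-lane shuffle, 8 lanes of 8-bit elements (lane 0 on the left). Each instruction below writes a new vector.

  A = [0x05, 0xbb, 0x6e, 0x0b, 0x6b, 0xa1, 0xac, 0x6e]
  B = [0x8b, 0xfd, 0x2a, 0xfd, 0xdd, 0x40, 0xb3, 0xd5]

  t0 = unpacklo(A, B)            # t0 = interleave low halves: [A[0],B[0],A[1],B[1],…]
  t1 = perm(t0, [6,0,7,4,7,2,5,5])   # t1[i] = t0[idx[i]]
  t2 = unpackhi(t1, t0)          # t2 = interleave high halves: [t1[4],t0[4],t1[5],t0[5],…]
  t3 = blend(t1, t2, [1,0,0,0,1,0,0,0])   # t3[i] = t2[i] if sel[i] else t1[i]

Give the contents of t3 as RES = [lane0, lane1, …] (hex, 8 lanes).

t0 = [0x05, 0x8b, 0xbb, 0xfd, 0x6e, 0x2a, 0x0b, 0xfd]
t1 = [0x0b, 0x05, 0xfd, 0x6e, 0xfd, 0xbb, 0x2a, 0x2a]
t2 = [0xfd, 0x6e, 0xbb, 0x2a, 0x2a, 0x0b, 0x2a, 0xfd]
t3 = [0xfd, 0x05, 0xfd, 0x6e, 0x2a, 0xbb, 0x2a, 0x2a]

RES = [ 0xfd  0x05  0xfd  0x6e  0x2a  0xbb  0x2a  0x2a ]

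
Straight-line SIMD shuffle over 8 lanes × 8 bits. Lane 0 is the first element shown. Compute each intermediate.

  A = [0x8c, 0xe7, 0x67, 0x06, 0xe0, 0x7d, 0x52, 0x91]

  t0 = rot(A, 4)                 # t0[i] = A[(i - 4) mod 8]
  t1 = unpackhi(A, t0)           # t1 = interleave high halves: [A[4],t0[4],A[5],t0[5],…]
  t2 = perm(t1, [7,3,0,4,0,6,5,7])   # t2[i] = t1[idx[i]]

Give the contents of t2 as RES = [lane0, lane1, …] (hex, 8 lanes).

  t0: e0 7d 52 91 8c e7 67 06
  t1: e0 8c 7d e7 52 67 91 06
  t2: 06 e7 e0 52 e0 91 67 06

RES = [0x06, 0xe7, 0xe0, 0x52, 0xe0, 0x91, 0x67, 0x06]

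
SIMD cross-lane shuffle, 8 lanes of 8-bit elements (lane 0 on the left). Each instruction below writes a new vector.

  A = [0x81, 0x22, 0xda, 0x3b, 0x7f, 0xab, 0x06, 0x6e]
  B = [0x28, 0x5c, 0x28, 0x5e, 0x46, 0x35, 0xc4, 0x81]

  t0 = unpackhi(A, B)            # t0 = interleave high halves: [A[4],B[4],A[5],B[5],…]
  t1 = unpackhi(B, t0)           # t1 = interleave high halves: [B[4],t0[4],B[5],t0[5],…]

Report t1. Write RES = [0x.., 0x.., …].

RES = [ 0x46  0x06  0x35  0xc4  0xc4  0x6e  0x81  0x81 ]

t0 = [0x7f, 0x46, 0xab, 0x35, 0x06, 0xc4, 0x6e, 0x81]
t1 = [0x46, 0x06, 0x35, 0xc4, 0xc4, 0x6e, 0x81, 0x81]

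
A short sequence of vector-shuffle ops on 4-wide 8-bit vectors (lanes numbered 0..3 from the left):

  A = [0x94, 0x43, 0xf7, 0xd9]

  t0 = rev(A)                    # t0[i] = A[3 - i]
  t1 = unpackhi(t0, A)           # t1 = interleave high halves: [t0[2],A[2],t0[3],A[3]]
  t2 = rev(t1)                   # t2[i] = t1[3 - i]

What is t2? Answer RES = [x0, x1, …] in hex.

→ t0 |d9|f7|43|94|
→ t1 |43|f7|94|d9|
→ t2 |d9|94|f7|43|

RES = [ 0xd9  0x94  0xf7  0x43 ]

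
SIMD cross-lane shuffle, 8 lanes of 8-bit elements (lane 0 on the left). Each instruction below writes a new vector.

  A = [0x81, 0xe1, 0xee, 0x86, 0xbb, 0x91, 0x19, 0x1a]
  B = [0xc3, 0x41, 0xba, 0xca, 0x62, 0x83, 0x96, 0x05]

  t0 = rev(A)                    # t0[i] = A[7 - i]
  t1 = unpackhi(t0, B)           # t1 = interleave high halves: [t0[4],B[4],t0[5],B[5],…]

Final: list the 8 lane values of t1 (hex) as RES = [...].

  t0: 1a 19 91 bb 86 ee e1 81
  t1: 86 62 ee 83 e1 96 81 05

RES = [ 0x86  0x62  0xee  0x83  0xe1  0x96  0x81  0x05 ]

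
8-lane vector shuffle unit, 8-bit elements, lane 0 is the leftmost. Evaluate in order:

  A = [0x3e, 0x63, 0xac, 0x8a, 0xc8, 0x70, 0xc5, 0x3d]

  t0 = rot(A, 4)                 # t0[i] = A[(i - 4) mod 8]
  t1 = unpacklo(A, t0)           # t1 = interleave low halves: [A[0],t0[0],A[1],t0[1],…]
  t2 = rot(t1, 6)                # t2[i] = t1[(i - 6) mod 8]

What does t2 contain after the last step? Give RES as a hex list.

RES = [0x63, 0x70, 0xac, 0xc5, 0x8a, 0x3d, 0x3e, 0xc8]

t0 = [0xc8, 0x70, 0xc5, 0x3d, 0x3e, 0x63, 0xac, 0x8a]
t1 = [0x3e, 0xc8, 0x63, 0x70, 0xac, 0xc5, 0x8a, 0x3d]
t2 = [0x63, 0x70, 0xac, 0xc5, 0x8a, 0x3d, 0x3e, 0xc8]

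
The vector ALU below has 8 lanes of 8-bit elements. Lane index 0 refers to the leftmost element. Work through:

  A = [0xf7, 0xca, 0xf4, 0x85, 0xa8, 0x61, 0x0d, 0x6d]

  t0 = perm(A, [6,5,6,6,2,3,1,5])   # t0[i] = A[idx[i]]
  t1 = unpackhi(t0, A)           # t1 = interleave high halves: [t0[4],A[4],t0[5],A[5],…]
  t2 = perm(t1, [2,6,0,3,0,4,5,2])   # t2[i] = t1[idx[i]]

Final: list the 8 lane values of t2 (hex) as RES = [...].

  t0: 0d 61 0d 0d f4 85 ca 61
  t1: f4 a8 85 61 ca 0d 61 6d
  t2: 85 61 f4 61 f4 ca 0d 85

RES = [ 0x85  0x61  0xf4  0x61  0xf4  0xca  0x0d  0x85 ]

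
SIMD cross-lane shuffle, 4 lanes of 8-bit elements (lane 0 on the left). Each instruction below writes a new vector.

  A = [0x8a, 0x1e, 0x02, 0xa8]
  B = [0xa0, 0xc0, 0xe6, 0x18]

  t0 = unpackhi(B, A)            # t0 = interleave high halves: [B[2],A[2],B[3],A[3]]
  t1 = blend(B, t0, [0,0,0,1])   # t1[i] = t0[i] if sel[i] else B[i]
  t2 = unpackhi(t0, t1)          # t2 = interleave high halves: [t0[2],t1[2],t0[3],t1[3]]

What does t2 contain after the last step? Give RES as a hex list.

→ t0 |e6|02|18|a8|
→ t1 |a0|c0|e6|a8|
→ t2 |18|e6|a8|a8|

RES = [0x18, 0xe6, 0xa8, 0xa8]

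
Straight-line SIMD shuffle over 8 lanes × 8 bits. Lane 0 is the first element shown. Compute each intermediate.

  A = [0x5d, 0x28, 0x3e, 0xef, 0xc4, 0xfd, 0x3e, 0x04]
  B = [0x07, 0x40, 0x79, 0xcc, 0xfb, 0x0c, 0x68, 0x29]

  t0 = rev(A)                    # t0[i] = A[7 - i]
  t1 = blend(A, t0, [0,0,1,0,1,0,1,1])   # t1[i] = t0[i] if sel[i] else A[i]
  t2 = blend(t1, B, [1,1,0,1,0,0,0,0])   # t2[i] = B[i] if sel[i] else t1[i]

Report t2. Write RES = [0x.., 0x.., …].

RES = [0x07, 0x40, 0xfd, 0xcc, 0xef, 0xfd, 0x28, 0x5d]

t0 = [0x04, 0x3e, 0xfd, 0xc4, 0xef, 0x3e, 0x28, 0x5d]
t1 = [0x5d, 0x28, 0xfd, 0xef, 0xef, 0xfd, 0x28, 0x5d]
t2 = [0x07, 0x40, 0xfd, 0xcc, 0xef, 0xfd, 0x28, 0x5d]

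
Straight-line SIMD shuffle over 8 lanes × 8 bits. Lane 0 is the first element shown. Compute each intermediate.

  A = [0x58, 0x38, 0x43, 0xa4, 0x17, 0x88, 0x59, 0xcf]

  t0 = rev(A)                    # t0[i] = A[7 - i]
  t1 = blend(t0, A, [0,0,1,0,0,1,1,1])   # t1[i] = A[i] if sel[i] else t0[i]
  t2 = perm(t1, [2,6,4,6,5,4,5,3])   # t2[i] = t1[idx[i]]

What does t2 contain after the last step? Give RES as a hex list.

t0 = [0xcf, 0x59, 0x88, 0x17, 0xa4, 0x43, 0x38, 0x58]
t1 = [0xcf, 0x59, 0x43, 0x17, 0xa4, 0x88, 0x59, 0xcf]
t2 = [0x43, 0x59, 0xa4, 0x59, 0x88, 0xa4, 0x88, 0x17]

RES = [ 0x43  0x59  0xa4  0x59  0x88  0xa4  0x88  0x17 ]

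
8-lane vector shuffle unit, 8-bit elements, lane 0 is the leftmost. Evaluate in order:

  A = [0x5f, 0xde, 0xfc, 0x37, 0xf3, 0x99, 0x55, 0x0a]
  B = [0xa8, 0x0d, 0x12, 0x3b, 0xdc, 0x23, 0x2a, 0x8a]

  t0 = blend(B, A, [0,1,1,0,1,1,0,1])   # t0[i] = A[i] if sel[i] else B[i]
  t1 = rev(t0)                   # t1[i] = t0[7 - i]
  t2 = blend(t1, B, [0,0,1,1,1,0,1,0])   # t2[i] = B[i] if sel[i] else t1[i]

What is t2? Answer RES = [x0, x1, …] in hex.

  t0: a8 de fc 3b f3 99 2a 0a
  t1: 0a 2a 99 f3 3b fc de a8
  t2: 0a 2a 12 3b dc fc 2a a8

RES = [ 0x0a  0x2a  0x12  0x3b  0xdc  0xfc  0x2a  0xa8 ]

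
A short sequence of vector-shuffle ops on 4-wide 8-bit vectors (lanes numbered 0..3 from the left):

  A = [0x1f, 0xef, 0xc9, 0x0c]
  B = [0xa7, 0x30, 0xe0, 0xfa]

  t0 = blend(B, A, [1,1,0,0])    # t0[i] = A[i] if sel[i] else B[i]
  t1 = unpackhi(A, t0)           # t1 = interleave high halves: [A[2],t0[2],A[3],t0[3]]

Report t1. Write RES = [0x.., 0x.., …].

→ t0 |1f|ef|e0|fa|
→ t1 |c9|e0|0c|fa|

RES = [0xc9, 0xe0, 0x0c, 0xfa]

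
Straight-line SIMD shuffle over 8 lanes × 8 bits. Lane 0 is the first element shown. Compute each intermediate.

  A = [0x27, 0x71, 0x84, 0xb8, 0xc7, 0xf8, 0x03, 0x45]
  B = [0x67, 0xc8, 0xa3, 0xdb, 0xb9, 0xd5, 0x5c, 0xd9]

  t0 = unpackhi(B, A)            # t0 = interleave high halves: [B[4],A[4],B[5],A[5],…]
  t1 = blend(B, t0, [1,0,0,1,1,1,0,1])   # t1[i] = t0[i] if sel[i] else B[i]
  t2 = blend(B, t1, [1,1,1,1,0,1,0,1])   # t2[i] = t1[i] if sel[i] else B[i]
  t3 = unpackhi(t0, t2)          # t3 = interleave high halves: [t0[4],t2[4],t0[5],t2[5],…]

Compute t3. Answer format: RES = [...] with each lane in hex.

  t0: b9 c7 d5 f8 5c 03 d9 45
  t1: b9 c8 a3 f8 5c 03 5c 45
  t2: b9 c8 a3 f8 b9 03 5c 45
  t3: 5c b9 03 03 d9 5c 45 45

RES = [ 0x5c  0xb9  0x03  0x03  0xd9  0x5c  0x45  0x45 ]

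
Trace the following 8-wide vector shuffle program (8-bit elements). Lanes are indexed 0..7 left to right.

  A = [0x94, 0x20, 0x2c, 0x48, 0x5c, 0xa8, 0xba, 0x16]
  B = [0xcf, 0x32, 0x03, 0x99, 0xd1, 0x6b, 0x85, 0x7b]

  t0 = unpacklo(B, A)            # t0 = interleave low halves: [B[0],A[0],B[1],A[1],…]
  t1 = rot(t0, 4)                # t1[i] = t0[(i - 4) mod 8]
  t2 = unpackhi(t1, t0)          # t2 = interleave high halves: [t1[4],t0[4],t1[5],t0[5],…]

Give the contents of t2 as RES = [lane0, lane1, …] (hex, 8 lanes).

RES = [0xcf, 0x03, 0x94, 0x2c, 0x32, 0x99, 0x20, 0x48]

→ t0 |cf|94|32|20|03|2c|99|48|
→ t1 |03|2c|99|48|cf|94|32|20|
→ t2 |cf|03|94|2c|32|99|20|48|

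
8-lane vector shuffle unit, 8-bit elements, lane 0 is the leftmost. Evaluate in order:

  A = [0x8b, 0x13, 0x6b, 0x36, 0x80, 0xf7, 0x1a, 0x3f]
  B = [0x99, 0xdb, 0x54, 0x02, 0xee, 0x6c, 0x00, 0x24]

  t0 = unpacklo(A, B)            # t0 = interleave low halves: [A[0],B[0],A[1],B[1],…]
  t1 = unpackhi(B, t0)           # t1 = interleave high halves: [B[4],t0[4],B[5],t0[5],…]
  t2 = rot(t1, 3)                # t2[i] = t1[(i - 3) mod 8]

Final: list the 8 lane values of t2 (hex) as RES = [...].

RES = [ 0x36  0x24  0x02  0xee  0x6b  0x6c  0x54  0x00 ]

t0 = [0x8b, 0x99, 0x13, 0xdb, 0x6b, 0x54, 0x36, 0x02]
t1 = [0xee, 0x6b, 0x6c, 0x54, 0x00, 0x36, 0x24, 0x02]
t2 = [0x36, 0x24, 0x02, 0xee, 0x6b, 0x6c, 0x54, 0x00]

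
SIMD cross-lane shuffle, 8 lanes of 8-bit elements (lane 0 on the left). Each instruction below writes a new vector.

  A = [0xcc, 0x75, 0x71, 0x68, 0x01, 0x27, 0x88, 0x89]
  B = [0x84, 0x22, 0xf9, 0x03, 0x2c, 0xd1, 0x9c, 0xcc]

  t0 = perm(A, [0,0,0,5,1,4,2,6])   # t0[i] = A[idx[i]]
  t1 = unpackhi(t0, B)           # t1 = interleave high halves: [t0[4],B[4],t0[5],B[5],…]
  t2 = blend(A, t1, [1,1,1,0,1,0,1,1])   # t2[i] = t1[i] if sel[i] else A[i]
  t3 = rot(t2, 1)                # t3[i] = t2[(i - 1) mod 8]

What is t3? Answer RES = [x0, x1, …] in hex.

  t0: cc cc cc 27 75 01 71 88
  t1: 75 2c 01 d1 71 9c 88 cc
  t2: 75 2c 01 68 71 27 88 cc
  t3: cc 75 2c 01 68 71 27 88

RES = [0xcc, 0x75, 0x2c, 0x01, 0x68, 0x71, 0x27, 0x88]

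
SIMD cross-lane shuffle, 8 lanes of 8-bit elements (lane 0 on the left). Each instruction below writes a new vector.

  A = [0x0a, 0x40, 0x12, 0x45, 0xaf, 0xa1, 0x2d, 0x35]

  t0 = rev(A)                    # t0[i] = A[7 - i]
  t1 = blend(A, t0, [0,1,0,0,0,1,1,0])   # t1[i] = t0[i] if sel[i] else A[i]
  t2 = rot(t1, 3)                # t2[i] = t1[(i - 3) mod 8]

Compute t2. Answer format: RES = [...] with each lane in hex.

t0 = [0x35, 0x2d, 0xa1, 0xaf, 0x45, 0x12, 0x40, 0x0a]
t1 = [0x0a, 0x2d, 0x12, 0x45, 0xaf, 0x12, 0x40, 0x35]
t2 = [0x12, 0x40, 0x35, 0x0a, 0x2d, 0x12, 0x45, 0xaf]

RES = [ 0x12  0x40  0x35  0x0a  0x2d  0x12  0x45  0xaf ]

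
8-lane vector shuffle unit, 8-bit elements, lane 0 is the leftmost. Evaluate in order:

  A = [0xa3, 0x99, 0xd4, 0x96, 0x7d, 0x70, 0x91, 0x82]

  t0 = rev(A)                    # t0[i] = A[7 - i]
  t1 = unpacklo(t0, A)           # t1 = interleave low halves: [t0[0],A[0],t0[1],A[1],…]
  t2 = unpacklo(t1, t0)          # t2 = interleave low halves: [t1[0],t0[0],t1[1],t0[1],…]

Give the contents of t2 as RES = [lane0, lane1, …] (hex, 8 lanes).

RES = [0x82, 0x82, 0xa3, 0x91, 0x91, 0x70, 0x99, 0x7d]

t0 = [0x82, 0x91, 0x70, 0x7d, 0x96, 0xd4, 0x99, 0xa3]
t1 = [0x82, 0xa3, 0x91, 0x99, 0x70, 0xd4, 0x7d, 0x96]
t2 = [0x82, 0x82, 0xa3, 0x91, 0x91, 0x70, 0x99, 0x7d]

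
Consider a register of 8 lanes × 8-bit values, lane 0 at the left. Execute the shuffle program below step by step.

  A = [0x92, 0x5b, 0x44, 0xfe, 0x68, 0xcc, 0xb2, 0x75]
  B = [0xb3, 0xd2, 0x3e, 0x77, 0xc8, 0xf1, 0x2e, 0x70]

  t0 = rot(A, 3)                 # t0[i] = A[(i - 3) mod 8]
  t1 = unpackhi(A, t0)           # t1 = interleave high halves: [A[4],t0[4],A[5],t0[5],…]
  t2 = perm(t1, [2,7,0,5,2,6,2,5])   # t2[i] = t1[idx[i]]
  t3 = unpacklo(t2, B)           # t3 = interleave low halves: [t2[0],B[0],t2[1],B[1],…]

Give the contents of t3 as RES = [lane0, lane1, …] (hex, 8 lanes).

→ t0 |cc|b2|75|92|5b|44|fe|68|
→ t1 |68|5b|cc|44|b2|fe|75|68|
→ t2 |cc|68|68|fe|cc|75|cc|fe|
→ t3 |cc|b3|68|d2|68|3e|fe|77|

RES = [0xcc, 0xb3, 0x68, 0xd2, 0x68, 0x3e, 0xfe, 0x77]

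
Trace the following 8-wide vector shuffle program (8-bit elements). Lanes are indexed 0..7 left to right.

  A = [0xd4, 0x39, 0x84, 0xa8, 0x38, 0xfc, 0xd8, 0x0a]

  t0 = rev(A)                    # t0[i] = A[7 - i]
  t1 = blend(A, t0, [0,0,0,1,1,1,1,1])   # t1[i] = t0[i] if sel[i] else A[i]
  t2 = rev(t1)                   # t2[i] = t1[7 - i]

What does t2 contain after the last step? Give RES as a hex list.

→ t0 |0a|d8|fc|38|a8|84|39|d4|
→ t1 |d4|39|84|38|a8|84|39|d4|
→ t2 |d4|39|84|a8|38|84|39|d4|

RES = [ 0xd4  0x39  0x84  0xa8  0x38  0x84  0x39  0xd4 ]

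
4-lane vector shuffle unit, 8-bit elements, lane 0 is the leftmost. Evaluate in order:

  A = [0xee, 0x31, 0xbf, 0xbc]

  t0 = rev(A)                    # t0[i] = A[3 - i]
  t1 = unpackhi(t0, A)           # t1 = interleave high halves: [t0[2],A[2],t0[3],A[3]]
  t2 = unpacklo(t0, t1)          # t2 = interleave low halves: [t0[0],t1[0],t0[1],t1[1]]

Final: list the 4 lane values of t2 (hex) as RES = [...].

RES = [0xbc, 0x31, 0xbf, 0xbf]

t0 = [0xbc, 0xbf, 0x31, 0xee]
t1 = [0x31, 0xbf, 0xee, 0xbc]
t2 = [0xbc, 0x31, 0xbf, 0xbf]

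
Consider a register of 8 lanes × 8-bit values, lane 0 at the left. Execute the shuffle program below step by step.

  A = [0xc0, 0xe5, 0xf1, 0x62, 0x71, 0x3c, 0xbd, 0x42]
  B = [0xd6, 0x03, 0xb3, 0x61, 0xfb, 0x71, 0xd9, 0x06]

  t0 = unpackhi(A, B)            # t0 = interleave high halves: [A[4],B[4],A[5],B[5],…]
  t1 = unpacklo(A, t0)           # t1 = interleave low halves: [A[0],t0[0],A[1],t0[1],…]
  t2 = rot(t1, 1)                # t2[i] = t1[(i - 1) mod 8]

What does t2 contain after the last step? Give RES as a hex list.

RES = [ 0x71  0xc0  0x71  0xe5  0xfb  0xf1  0x3c  0x62 ]

t0 = [0x71, 0xfb, 0x3c, 0x71, 0xbd, 0xd9, 0x42, 0x06]
t1 = [0xc0, 0x71, 0xe5, 0xfb, 0xf1, 0x3c, 0x62, 0x71]
t2 = [0x71, 0xc0, 0x71, 0xe5, 0xfb, 0xf1, 0x3c, 0x62]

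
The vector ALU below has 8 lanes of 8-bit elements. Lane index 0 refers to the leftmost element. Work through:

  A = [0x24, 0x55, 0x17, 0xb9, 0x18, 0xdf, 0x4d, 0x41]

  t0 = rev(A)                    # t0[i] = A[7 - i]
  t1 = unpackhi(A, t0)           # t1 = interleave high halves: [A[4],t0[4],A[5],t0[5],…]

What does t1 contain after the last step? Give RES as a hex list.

RES = [0x18, 0xb9, 0xdf, 0x17, 0x4d, 0x55, 0x41, 0x24]

t0 = [0x41, 0x4d, 0xdf, 0x18, 0xb9, 0x17, 0x55, 0x24]
t1 = [0x18, 0xb9, 0xdf, 0x17, 0x4d, 0x55, 0x41, 0x24]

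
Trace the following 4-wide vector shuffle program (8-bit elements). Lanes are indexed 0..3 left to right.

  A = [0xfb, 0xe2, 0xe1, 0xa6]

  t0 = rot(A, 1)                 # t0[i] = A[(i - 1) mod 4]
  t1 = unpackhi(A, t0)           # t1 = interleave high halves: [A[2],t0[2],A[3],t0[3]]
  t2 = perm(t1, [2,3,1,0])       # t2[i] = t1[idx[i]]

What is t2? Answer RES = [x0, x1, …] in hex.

RES = [0xa6, 0xe1, 0xe2, 0xe1]

t0 = [0xa6, 0xfb, 0xe2, 0xe1]
t1 = [0xe1, 0xe2, 0xa6, 0xe1]
t2 = [0xa6, 0xe1, 0xe2, 0xe1]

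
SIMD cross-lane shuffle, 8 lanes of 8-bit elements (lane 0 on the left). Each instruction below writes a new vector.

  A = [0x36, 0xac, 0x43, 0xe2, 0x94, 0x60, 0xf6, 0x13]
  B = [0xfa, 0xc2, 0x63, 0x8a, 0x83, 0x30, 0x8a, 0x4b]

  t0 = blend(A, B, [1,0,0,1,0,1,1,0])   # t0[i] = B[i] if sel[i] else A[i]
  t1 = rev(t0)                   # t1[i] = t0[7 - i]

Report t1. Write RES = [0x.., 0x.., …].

RES = [0x13, 0x8a, 0x30, 0x94, 0x8a, 0x43, 0xac, 0xfa]

  t0: fa ac 43 8a 94 30 8a 13
  t1: 13 8a 30 94 8a 43 ac fa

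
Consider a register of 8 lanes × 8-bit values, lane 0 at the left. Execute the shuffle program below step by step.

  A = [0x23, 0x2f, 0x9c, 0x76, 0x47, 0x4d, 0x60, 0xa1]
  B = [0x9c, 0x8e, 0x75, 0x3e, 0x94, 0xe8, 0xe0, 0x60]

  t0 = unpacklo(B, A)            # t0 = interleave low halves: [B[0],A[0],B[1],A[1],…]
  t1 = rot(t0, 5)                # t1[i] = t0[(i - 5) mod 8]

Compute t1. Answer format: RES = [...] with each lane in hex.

  t0: 9c 23 8e 2f 75 9c 3e 76
  t1: 2f 75 9c 3e 76 9c 23 8e

RES = [0x2f, 0x75, 0x9c, 0x3e, 0x76, 0x9c, 0x23, 0x8e]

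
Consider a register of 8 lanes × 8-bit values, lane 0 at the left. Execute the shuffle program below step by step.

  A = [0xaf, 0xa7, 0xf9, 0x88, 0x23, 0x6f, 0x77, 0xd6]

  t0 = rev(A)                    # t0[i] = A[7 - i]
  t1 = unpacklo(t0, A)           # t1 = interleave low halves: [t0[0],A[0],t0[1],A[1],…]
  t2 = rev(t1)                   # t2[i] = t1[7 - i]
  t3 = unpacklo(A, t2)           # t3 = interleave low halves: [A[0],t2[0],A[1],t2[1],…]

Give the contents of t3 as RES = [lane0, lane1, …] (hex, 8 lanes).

→ t0 |d6|77|6f|23|88|f9|a7|af|
→ t1 |d6|af|77|a7|6f|f9|23|88|
→ t2 |88|23|f9|6f|a7|77|af|d6|
→ t3 |af|88|a7|23|f9|f9|88|6f|

RES = [0xaf, 0x88, 0xa7, 0x23, 0xf9, 0xf9, 0x88, 0x6f]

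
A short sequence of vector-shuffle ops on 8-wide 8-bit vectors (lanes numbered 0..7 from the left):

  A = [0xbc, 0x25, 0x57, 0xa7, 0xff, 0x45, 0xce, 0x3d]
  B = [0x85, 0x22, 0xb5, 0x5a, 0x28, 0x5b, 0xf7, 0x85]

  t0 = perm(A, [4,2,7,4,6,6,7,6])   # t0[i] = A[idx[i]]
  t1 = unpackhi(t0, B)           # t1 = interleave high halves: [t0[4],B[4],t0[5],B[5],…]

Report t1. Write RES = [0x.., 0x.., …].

RES = [ 0xce  0x28  0xce  0x5b  0x3d  0xf7  0xce  0x85 ]

t0 = [0xff, 0x57, 0x3d, 0xff, 0xce, 0xce, 0x3d, 0xce]
t1 = [0xce, 0x28, 0xce, 0x5b, 0x3d, 0xf7, 0xce, 0x85]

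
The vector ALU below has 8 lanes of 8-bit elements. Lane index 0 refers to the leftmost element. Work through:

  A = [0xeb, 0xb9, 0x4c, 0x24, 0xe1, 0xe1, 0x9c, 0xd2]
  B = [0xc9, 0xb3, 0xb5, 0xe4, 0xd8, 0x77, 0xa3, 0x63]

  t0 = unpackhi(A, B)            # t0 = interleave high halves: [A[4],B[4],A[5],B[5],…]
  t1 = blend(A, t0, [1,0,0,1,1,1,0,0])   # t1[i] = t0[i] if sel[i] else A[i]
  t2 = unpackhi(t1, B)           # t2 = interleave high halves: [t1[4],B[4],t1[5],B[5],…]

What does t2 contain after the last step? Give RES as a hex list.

RES = [0x9c, 0xd8, 0xa3, 0x77, 0x9c, 0xa3, 0xd2, 0x63]

t0 = [0xe1, 0xd8, 0xe1, 0x77, 0x9c, 0xa3, 0xd2, 0x63]
t1 = [0xe1, 0xb9, 0x4c, 0x77, 0x9c, 0xa3, 0x9c, 0xd2]
t2 = [0x9c, 0xd8, 0xa3, 0x77, 0x9c, 0xa3, 0xd2, 0x63]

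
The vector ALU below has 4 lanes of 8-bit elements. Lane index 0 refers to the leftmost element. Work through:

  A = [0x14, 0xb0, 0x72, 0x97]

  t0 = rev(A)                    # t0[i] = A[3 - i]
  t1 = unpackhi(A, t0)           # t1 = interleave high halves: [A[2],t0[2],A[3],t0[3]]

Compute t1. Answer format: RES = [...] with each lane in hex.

RES = [0x72, 0xb0, 0x97, 0x14]

t0 = [0x97, 0x72, 0xb0, 0x14]
t1 = [0x72, 0xb0, 0x97, 0x14]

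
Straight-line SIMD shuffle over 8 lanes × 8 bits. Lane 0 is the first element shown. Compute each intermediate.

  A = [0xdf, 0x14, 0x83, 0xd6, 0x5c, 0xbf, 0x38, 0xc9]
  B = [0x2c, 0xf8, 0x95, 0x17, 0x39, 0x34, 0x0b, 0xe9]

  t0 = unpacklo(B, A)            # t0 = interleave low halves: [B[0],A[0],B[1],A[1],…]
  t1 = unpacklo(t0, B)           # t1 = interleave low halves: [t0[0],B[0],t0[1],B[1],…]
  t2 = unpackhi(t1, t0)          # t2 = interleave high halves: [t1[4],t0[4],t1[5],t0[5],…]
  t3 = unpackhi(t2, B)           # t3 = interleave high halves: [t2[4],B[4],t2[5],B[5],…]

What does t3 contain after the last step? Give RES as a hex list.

t0 = [0x2c, 0xdf, 0xf8, 0x14, 0x95, 0x83, 0x17, 0xd6]
t1 = [0x2c, 0x2c, 0xdf, 0xf8, 0xf8, 0x95, 0x14, 0x17]
t2 = [0xf8, 0x95, 0x95, 0x83, 0x14, 0x17, 0x17, 0xd6]
t3 = [0x14, 0x39, 0x17, 0x34, 0x17, 0x0b, 0xd6, 0xe9]

RES = [0x14, 0x39, 0x17, 0x34, 0x17, 0x0b, 0xd6, 0xe9]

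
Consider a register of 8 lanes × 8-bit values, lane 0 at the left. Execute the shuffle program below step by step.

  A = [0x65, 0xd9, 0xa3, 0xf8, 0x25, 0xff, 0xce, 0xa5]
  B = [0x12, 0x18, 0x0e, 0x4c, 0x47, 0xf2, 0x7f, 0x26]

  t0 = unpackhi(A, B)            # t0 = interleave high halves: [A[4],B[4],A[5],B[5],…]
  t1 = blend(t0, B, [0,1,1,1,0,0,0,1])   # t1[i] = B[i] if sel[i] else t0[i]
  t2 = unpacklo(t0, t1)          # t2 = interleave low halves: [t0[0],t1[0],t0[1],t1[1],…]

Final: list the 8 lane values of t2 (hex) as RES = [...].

RES = [ 0x25  0x25  0x47  0x18  0xff  0x0e  0xf2  0x4c ]

t0 = [0x25, 0x47, 0xff, 0xf2, 0xce, 0x7f, 0xa5, 0x26]
t1 = [0x25, 0x18, 0x0e, 0x4c, 0xce, 0x7f, 0xa5, 0x26]
t2 = [0x25, 0x25, 0x47, 0x18, 0xff, 0x0e, 0xf2, 0x4c]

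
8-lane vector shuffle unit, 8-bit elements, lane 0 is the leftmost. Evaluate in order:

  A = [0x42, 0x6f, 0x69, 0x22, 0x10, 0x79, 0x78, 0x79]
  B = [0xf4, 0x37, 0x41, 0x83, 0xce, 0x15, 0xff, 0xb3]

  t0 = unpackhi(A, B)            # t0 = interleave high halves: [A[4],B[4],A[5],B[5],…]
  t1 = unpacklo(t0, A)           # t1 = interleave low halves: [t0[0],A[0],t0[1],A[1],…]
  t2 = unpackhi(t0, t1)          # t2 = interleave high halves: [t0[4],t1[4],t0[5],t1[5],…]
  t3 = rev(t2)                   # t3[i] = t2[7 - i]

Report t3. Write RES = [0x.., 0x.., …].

RES = [ 0x22  0xb3  0x15  0x79  0x69  0xff  0x79  0x78 ]

→ t0 |10|ce|79|15|78|ff|79|b3|
→ t1 |10|42|ce|6f|79|69|15|22|
→ t2 |78|79|ff|69|79|15|b3|22|
→ t3 |22|b3|15|79|69|ff|79|78|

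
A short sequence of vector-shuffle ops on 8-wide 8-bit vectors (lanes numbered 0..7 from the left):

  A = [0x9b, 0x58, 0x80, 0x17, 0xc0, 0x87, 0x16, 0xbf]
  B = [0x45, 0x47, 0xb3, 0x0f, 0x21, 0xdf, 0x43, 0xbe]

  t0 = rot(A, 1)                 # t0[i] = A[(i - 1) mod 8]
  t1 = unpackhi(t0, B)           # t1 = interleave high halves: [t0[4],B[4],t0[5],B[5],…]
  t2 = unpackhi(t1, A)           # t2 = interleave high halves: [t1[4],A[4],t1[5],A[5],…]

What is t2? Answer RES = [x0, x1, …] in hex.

→ t0 |bf|9b|58|80|17|c0|87|16|
→ t1 |17|21|c0|df|87|43|16|be|
→ t2 |87|c0|43|87|16|16|be|bf|

RES = [0x87, 0xc0, 0x43, 0x87, 0x16, 0x16, 0xbe, 0xbf]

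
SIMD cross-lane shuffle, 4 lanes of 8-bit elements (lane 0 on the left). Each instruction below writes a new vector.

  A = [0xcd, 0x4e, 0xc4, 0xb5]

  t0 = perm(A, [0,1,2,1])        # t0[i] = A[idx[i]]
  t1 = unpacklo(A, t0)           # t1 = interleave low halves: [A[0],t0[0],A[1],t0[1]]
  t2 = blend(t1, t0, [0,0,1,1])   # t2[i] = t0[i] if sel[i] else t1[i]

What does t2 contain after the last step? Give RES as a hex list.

  t0: cd 4e c4 4e
  t1: cd cd 4e 4e
  t2: cd cd c4 4e

RES = [0xcd, 0xcd, 0xc4, 0x4e]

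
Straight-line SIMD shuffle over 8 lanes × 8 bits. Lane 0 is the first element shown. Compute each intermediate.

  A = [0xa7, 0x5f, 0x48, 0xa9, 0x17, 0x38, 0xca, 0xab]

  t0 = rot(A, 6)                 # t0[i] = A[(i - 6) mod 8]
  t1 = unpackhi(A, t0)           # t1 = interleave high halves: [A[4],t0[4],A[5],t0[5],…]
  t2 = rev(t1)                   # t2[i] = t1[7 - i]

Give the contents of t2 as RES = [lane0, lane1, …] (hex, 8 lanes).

  t0: 48 a9 17 38 ca ab a7 5f
  t1: 17 ca 38 ab ca a7 ab 5f
  t2: 5f ab a7 ca ab 38 ca 17

RES = [ 0x5f  0xab  0xa7  0xca  0xab  0x38  0xca  0x17 ]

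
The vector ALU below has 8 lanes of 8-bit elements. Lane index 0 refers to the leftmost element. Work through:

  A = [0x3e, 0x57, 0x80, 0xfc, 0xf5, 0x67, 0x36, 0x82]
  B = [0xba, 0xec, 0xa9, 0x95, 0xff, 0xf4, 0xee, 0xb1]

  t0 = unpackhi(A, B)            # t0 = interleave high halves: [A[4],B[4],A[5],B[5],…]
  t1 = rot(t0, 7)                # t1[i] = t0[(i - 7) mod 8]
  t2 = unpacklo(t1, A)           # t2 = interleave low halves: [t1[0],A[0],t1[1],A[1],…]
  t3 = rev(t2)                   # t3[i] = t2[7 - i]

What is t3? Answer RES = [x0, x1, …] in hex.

→ t0 |f5|ff|67|f4|36|ee|82|b1|
→ t1 |ff|67|f4|36|ee|82|b1|f5|
→ t2 |ff|3e|67|57|f4|80|36|fc|
→ t3 |fc|36|80|f4|57|67|3e|ff|

RES = [0xfc, 0x36, 0x80, 0xf4, 0x57, 0x67, 0x3e, 0xff]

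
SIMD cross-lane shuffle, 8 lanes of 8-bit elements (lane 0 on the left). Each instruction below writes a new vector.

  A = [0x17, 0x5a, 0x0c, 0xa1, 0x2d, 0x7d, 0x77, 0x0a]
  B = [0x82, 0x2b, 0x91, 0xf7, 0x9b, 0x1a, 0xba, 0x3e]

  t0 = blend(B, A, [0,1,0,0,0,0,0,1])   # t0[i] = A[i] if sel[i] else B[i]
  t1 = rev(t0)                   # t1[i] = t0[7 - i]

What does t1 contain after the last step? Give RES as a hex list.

  t0: 82 5a 91 f7 9b 1a ba 0a
  t1: 0a ba 1a 9b f7 91 5a 82

RES = [0x0a, 0xba, 0x1a, 0x9b, 0xf7, 0x91, 0x5a, 0x82]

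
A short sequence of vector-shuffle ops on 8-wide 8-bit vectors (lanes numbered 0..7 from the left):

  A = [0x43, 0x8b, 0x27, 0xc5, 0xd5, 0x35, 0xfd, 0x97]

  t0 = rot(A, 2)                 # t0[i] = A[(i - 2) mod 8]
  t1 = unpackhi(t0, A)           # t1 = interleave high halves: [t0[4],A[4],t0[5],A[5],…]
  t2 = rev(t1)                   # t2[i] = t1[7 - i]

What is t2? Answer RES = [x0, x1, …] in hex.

t0 = [0xfd, 0x97, 0x43, 0x8b, 0x27, 0xc5, 0xd5, 0x35]
t1 = [0x27, 0xd5, 0xc5, 0x35, 0xd5, 0xfd, 0x35, 0x97]
t2 = [0x97, 0x35, 0xfd, 0xd5, 0x35, 0xc5, 0xd5, 0x27]

RES = [ 0x97  0x35  0xfd  0xd5  0x35  0xc5  0xd5  0x27 ]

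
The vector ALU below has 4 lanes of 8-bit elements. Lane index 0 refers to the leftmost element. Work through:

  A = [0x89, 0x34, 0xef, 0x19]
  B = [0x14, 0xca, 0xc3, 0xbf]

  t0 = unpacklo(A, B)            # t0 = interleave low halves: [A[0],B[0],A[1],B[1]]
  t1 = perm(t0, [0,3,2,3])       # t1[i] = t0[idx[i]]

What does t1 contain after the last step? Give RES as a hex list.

RES = [ 0x89  0xca  0x34  0xca ]

  t0: 89 14 34 ca
  t1: 89 ca 34 ca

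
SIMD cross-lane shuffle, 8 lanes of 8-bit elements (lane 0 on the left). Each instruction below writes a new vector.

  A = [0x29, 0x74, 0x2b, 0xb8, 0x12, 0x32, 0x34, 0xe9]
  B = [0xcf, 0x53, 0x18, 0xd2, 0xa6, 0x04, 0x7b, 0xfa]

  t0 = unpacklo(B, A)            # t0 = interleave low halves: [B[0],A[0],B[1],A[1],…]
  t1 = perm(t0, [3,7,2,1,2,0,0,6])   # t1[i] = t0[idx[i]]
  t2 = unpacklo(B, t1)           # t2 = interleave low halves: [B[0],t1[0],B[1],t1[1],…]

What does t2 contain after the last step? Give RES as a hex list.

  t0: cf 29 53 74 18 2b d2 b8
  t1: 74 b8 53 29 53 cf cf d2
  t2: cf 74 53 b8 18 53 d2 29

RES = [0xcf, 0x74, 0x53, 0xb8, 0x18, 0x53, 0xd2, 0x29]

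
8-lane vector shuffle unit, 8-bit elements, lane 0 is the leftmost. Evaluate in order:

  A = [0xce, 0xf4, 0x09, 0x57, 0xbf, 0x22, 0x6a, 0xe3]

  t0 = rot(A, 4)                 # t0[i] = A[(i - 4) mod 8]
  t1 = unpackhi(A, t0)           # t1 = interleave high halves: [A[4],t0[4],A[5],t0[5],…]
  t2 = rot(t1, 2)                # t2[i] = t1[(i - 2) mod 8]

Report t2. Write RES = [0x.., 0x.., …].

t0 = [0xbf, 0x22, 0x6a, 0xe3, 0xce, 0xf4, 0x09, 0x57]
t1 = [0xbf, 0xce, 0x22, 0xf4, 0x6a, 0x09, 0xe3, 0x57]
t2 = [0xe3, 0x57, 0xbf, 0xce, 0x22, 0xf4, 0x6a, 0x09]

RES = [0xe3, 0x57, 0xbf, 0xce, 0x22, 0xf4, 0x6a, 0x09]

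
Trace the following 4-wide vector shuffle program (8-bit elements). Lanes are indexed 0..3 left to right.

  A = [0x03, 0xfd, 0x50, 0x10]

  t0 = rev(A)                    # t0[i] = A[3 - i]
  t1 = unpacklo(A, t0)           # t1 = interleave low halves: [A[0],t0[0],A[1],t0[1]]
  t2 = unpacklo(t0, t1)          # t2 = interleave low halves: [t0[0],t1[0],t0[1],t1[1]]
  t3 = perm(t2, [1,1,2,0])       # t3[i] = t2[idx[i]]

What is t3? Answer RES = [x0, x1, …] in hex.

RES = [ 0x03  0x03  0x50  0x10 ]

→ t0 |10|50|fd|03|
→ t1 |03|10|fd|50|
→ t2 |10|03|50|10|
→ t3 |03|03|50|10|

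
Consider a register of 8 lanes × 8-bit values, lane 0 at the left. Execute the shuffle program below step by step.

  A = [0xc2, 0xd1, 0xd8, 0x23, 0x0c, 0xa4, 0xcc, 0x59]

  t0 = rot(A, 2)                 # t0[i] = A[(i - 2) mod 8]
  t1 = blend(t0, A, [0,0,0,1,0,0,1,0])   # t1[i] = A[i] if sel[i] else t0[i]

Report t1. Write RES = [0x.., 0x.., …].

  t0: cc 59 c2 d1 d8 23 0c a4
  t1: cc 59 c2 23 d8 23 cc a4

RES = [ 0xcc  0x59  0xc2  0x23  0xd8  0x23  0xcc  0xa4 ]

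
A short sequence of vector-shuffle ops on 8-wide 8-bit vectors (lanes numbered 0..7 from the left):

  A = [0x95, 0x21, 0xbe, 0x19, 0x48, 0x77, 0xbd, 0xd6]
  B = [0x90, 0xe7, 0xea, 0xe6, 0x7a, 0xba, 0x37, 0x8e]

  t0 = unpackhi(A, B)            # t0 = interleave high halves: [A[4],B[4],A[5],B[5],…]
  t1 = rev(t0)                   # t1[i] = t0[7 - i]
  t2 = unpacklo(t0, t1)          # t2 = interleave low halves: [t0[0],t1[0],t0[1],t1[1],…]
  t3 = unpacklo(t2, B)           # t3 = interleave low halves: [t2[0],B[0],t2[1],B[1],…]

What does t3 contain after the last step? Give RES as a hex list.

RES = [0x48, 0x90, 0x8e, 0xe7, 0x7a, 0xea, 0xd6, 0xe6]

t0 = [0x48, 0x7a, 0x77, 0xba, 0xbd, 0x37, 0xd6, 0x8e]
t1 = [0x8e, 0xd6, 0x37, 0xbd, 0xba, 0x77, 0x7a, 0x48]
t2 = [0x48, 0x8e, 0x7a, 0xd6, 0x77, 0x37, 0xba, 0xbd]
t3 = [0x48, 0x90, 0x8e, 0xe7, 0x7a, 0xea, 0xd6, 0xe6]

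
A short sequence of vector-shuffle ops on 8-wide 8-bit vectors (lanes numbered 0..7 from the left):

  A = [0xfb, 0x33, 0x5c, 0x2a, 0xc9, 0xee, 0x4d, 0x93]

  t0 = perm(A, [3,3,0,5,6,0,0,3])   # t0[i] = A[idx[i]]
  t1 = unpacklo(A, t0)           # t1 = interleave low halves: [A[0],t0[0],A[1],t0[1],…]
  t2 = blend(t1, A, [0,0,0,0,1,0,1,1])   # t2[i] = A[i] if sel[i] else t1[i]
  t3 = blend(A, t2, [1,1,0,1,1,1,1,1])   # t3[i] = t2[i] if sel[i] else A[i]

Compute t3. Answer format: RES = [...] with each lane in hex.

t0 = [0x2a, 0x2a, 0xfb, 0xee, 0x4d, 0xfb, 0xfb, 0x2a]
t1 = [0xfb, 0x2a, 0x33, 0x2a, 0x5c, 0xfb, 0x2a, 0xee]
t2 = [0xfb, 0x2a, 0x33, 0x2a, 0xc9, 0xfb, 0x4d, 0x93]
t3 = [0xfb, 0x2a, 0x5c, 0x2a, 0xc9, 0xfb, 0x4d, 0x93]

RES = [0xfb, 0x2a, 0x5c, 0x2a, 0xc9, 0xfb, 0x4d, 0x93]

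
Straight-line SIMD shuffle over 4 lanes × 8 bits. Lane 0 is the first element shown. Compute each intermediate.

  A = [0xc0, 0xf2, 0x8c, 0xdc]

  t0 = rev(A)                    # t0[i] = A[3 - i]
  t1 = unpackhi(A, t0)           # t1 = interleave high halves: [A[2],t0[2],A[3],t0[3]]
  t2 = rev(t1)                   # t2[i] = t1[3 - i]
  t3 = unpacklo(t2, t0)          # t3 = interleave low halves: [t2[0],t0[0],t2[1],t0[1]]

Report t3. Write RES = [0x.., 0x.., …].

t0 = [0xdc, 0x8c, 0xf2, 0xc0]
t1 = [0x8c, 0xf2, 0xdc, 0xc0]
t2 = [0xc0, 0xdc, 0xf2, 0x8c]
t3 = [0xc0, 0xdc, 0xdc, 0x8c]

RES = [ 0xc0  0xdc  0xdc  0x8c ]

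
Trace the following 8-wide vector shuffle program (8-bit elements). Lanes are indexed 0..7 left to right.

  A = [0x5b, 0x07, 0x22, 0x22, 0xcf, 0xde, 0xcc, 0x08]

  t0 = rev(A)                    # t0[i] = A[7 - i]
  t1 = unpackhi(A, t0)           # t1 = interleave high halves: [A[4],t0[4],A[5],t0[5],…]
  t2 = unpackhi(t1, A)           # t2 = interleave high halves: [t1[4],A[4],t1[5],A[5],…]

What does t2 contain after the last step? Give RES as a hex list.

RES = [ 0xcc  0xcf  0x07  0xde  0x08  0xcc  0x5b  0x08 ]

t0 = [0x08, 0xcc, 0xde, 0xcf, 0x22, 0x22, 0x07, 0x5b]
t1 = [0xcf, 0x22, 0xde, 0x22, 0xcc, 0x07, 0x08, 0x5b]
t2 = [0xcc, 0xcf, 0x07, 0xde, 0x08, 0xcc, 0x5b, 0x08]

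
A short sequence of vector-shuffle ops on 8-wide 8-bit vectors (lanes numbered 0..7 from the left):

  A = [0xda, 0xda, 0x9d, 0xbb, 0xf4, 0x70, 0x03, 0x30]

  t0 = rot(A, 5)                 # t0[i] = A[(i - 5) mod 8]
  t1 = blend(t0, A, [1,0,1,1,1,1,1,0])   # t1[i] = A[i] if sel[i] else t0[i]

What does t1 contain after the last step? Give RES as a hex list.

RES = [ 0xda  0xf4  0x9d  0xbb  0xf4  0x70  0x03  0x9d ]

→ t0 |bb|f4|70|03|30|da|da|9d|
→ t1 |da|f4|9d|bb|f4|70|03|9d|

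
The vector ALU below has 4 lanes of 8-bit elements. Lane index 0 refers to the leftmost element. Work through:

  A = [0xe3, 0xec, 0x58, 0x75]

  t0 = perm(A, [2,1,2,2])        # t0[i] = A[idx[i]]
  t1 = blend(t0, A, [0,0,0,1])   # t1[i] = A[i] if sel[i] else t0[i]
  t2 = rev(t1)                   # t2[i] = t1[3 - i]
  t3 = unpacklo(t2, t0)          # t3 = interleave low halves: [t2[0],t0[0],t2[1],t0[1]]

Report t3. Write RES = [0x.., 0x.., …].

t0 = [0x58, 0xec, 0x58, 0x58]
t1 = [0x58, 0xec, 0x58, 0x75]
t2 = [0x75, 0x58, 0xec, 0x58]
t3 = [0x75, 0x58, 0x58, 0xec]

RES = [0x75, 0x58, 0x58, 0xec]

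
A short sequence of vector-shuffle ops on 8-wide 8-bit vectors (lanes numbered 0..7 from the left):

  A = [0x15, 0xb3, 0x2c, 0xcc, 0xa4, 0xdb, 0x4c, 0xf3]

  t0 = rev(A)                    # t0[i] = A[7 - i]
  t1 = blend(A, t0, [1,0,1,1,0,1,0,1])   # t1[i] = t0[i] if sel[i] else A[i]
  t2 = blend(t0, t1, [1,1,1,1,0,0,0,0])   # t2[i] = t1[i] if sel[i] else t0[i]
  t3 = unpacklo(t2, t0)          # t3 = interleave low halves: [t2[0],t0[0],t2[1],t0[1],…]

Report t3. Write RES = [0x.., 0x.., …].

  t0: f3 4c db a4 cc 2c b3 15
  t1: f3 b3 db a4 a4 2c 4c 15
  t2: f3 b3 db a4 cc 2c b3 15
  t3: f3 f3 b3 4c db db a4 a4

RES = [ 0xf3  0xf3  0xb3  0x4c  0xdb  0xdb  0xa4  0xa4 ]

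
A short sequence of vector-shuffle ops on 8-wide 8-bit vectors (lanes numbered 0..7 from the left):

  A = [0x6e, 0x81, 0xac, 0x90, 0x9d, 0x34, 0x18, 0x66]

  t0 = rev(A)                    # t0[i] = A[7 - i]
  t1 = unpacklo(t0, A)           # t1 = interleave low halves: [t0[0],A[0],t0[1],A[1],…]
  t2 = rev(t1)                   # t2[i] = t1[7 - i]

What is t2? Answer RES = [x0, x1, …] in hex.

t0 = [0x66, 0x18, 0x34, 0x9d, 0x90, 0xac, 0x81, 0x6e]
t1 = [0x66, 0x6e, 0x18, 0x81, 0x34, 0xac, 0x9d, 0x90]
t2 = [0x90, 0x9d, 0xac, 0x34, 0x81, 0x18, 0x6e, 0x66]

RES = [0x90, 0x9d, 0xac, 0x34, 0x81, 0x18, 0x6e, 0x66]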